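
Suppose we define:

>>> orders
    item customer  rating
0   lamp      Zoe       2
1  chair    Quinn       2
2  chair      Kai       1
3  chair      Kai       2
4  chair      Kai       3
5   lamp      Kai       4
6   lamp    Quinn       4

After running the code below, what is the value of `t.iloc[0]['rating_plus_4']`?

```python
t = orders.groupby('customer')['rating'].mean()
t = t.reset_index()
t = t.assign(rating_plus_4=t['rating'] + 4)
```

6.5

group by customer, mean of rating:
customer
Kai      2.5
Quinn    3.0
Zoe      2.0
Name: rating, dtype: float64
reset_index():
  customer  rating
0      Kai     2.5
1    Quinn     3.0
2      Zoe     2.0
add column rating_plus_4 = t['rating'] + 4:
  customer  rating  rating_plus_4
0      Kai     2.5            6.5
1    Quinn     3.0            7.0
2      Zoe     2.0            6.0
So iloc[0]['rating_plus_4'] = 6.5.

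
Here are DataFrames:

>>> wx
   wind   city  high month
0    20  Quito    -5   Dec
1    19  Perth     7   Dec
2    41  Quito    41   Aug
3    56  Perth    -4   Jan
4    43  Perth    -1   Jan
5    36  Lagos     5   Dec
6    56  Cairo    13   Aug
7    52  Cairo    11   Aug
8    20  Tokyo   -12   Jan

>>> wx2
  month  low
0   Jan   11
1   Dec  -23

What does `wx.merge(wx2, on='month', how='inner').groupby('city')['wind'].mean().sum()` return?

merge on 'month' (how='inner') → 6 rows:
   wind   city  high month  low
0    20  Quito    -5   Dec  -23
1    19  Perth     7   Dec  -23
2    56  Perth    -4   Jan   11
3    43  Perth    -1   Jan   11
4    36  Lagos     5   Dec  -23
5    20  Tokyo   -12   Jan   11
group by city, mean of wind:
city
Lagos    36.000000
Perth    39.333333
Quito    20.000000
Tokyo    20.000000
Name: wind, dtype: float64
The sum of the resulting series is 115.333333333.

115.333333333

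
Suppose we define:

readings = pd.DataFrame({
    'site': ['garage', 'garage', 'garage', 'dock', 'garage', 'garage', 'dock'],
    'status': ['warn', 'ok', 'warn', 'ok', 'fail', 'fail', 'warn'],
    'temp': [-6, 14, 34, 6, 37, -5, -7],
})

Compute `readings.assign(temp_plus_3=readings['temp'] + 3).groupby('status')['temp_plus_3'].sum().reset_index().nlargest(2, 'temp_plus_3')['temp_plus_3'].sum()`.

add column temp_plus_3 = readings['temp'] + 3:
     site status  temp  temp_plus_3
0  garage   warn    -6           -3
1  garage     ok    14           17
2  garage   warn    34           37
3    dock     ok     6            9
4  garage   fail    37           40
5  garage   fail    -5           -2
6    dock   warn    -7           -4
group by status, sum of temp_plus_3:
status
fail    38
ok      26
warn    30
Name: temp_plus_3, dtype: int64
reset_index():
  status  temp_plus_3
0   fail           38
1     ok           26
2   warn           30
take 2 rows with largest temp_plus_3:
  status  temp_plus_3
0   fail           38
2   warn           30
The sum of column 'temp_plus_3' is 68.

68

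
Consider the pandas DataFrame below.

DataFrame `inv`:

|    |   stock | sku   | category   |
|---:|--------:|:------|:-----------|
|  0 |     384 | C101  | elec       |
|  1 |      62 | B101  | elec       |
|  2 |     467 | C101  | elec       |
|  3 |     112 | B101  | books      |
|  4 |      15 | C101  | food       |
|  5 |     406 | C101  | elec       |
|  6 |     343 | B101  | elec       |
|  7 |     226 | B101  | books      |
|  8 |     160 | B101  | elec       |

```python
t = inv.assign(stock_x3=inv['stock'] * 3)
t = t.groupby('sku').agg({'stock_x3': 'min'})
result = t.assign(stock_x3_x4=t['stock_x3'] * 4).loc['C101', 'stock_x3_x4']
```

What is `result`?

180

add column stock_x3 = inv['stock'] * 3:
   stock   sku category  stock_x3
0    384  C101     elec      1152
1     62  B101     elec       186
2    467  C101     elec      1401
3    112  B101    books       336
4     15  C101     food        45
5    406  C101     elec      1218
6    343  B101     elec      1029
7    226  B101    books       678
8    160  B101     elec       480
group by sku, min of stock_x3:
      stock_x3
sku           
B101       186
C101        45
add column stock_x3_x4 = t['stock_x3'] * 4:
      stock_x3  stock_x3_x4
sku                        
B101       186          744
C101        45          180
So loc['C101', 'stock_x3_x4'] = 180.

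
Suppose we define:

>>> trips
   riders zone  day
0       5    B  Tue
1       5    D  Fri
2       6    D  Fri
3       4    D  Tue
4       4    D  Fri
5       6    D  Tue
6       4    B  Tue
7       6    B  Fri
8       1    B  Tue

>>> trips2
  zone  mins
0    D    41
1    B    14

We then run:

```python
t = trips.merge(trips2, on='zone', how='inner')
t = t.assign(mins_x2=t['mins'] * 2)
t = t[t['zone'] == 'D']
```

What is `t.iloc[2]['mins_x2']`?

merge on 'zone' (how='inner') → 9 rows:
   riders zone  day  mins
0       5    B  Tue    14
1       5    D  Fri    41
2       6    D  Fri    41
3       4    D  Tue    41
4       4    D  Fri    41
5       6    D  Tue    41
6       4    B  Tue    14
7       6    B  Fri    14
8       1    B  Tue    14
add column mins_x2 = t['mins'] * 2:
   riders zone  day  mins  mins_x2
0       5    B  Tue    14       28
1       5    D  Fri    41       82
2       6    D  Fri    41       82
3       4    D  Tue    41       82
4       4    D  Fri    41       82
5       6    D  Tue    41       82
6       4    B  Tue    14       28
7       6    B  Fri    14       28
8       1    B  Tue    14       28
filter rows where zone == 'D':
   riders zone  day  mins  mins_x2
1       5    D  Fri    41       82
2       6    D  Fri    41       82
3       4    D  Tue    41       82
4       4    D  Fri    41       82
5       6    D  Tue    41       82
Finally, value at position 2, column 'mins_x2' = 82.

82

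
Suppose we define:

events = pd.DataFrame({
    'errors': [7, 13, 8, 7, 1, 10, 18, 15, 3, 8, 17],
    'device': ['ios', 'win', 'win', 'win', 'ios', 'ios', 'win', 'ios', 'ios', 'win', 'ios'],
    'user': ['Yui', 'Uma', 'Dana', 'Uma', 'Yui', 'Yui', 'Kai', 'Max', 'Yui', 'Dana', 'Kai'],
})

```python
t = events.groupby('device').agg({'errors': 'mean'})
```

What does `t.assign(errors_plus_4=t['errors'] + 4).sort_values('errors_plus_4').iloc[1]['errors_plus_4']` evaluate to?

group by device, mean of errors:
           errors
device           
ios      8.833333
win     10.800000
add column errors_plus_4 = t['errors'] + 4:
           errors  errors_plus_4
device                          
ios      8.833333      12.833333
win     10.800000      14.800000
sort by errors_plus_4:
           errors  errors_plus_4
device                          
ios      8.833333      12.833333
win     10.800000      14.800000
value at position 1, column 'errors_plus_4' → 14.8

14.8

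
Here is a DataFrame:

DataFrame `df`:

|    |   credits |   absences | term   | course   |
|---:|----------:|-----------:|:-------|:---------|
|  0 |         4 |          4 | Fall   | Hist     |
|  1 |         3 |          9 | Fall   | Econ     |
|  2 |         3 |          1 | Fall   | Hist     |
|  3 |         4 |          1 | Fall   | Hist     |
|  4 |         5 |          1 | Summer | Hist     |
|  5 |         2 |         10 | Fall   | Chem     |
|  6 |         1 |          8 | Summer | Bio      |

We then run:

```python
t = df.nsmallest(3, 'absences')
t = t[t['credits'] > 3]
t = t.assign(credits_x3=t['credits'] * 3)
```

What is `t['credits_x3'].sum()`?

27

take 3 rows with smallest absences:
   credits  absences    term course
2        3         1    Fall   Hist
3        4         1    Fall   Hist
4        5         1  Summer   Hist
filter rows where credits > 3:
   credits  absences    term course
3        4         1    Fall   Hist
4        5         1  Summer   Hist
add column credits_x3 = t['credits'] * 3:
   credits  absences    term course  credits_x3
3        4         1    Fall   Hist          12
4        5         1  Summer   Hist          15
sum of column 'credits_x3' → 27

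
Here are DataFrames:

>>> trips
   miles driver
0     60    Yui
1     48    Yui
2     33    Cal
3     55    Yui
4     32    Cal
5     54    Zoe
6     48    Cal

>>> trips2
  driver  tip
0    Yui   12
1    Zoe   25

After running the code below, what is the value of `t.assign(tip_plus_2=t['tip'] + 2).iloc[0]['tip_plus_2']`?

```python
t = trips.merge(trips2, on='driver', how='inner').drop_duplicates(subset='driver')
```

merge on 'driver' (how='inner') → 4 rows:
   miles driver  tip
0     60    Yui   12
1     48    Yui   12
2     55    Yui   12
3     54    Zoe   25
drop duplicate driver (keep=first):
   miles driver  tip
0     60    Yui   12
3     54    Zoe   25
add column tip_plus_2 = t['tip'] + 2:
   miles driver  tip  tip_plus_2
0     60    Yui   12          14
3     54    Zoe   25          27
The value at position 0, column 'tip_plus_2' is 14.

14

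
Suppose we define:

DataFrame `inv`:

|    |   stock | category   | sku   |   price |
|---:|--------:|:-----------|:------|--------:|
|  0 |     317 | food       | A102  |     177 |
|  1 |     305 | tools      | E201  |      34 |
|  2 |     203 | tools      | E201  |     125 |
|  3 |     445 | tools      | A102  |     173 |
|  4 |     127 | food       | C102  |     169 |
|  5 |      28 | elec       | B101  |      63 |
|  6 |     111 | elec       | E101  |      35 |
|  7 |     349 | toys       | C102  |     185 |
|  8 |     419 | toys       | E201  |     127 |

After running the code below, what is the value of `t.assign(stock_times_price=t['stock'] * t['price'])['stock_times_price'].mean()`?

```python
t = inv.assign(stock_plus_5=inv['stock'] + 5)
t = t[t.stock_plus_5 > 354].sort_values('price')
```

add column stock_plus_5 = inv['stock'] + 5:
   stock category   sku  price  stock_plus_5
0    317     food  A102    177           322
1    305    tools  E201     34           310
2    203    tools  E201    125           208
3    445    tools  A102    173           450
4    127     food  C102    169           132
5     28     elec  B101     63            33
6    111     elec  E101     35           116
7    349     toys  C102    185           354
8    419     toys  E201    127           424
filter rows where stock_plus_5 > 354:
   stock category   sku  price  stock_plus_5
3    445    tools  A102    173           450
8    419     toys  E201    127           424
sort by price:
   stock category   sku  price  stock_plus_5
8    419     toys  E201    127           424
3    445    tools  A102    173           450
add column stock_times_price = t['stock'] * t['price']:
   stock category   sku  price  stock_plus_5  stock_times_price
8    419     toys  E201    127           424              53213
3    445    tools  A102    173           450              76985
Taking the mean of column 'stock_times_price' gives 65099.0.

65099.0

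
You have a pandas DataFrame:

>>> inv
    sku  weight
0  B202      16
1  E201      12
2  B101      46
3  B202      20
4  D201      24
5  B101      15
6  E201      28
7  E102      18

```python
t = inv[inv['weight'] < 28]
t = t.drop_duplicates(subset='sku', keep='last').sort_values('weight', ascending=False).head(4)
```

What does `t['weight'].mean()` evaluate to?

19.25

filter rows where weight < 28:
    sku  weight
0  B202      16
1  E201      12
3  B202      20
4  D201      24
5  B101      15
7  E102      18
drop duplicate sku (keep=last):
    sku  weight
1  E201      12
3  B202      20
4  D201      24
5  B101      15
7  E102      18
sort by weight descending:
    sku  weight
4  D201      24
3  B202      20
7  E102      18
5  B101      15
1  E201      12
take first 4 rows:
    sku  weight
4  D201      24
3  B202      20
7  E102      18
5  B101      15
Finally, mean of column 'weight' = 19.25.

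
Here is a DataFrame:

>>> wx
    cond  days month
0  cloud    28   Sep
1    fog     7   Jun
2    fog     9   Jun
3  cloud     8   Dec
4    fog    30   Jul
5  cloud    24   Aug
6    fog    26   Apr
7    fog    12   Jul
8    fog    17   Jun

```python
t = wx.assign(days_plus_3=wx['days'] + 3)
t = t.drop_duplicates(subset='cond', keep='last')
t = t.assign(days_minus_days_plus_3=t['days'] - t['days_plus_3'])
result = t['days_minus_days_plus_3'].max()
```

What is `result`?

-3

add column days_plus_3 = wx['days'] + 3:
    cond  days month  days_plus_3
0  cloud    28   Sep           31
1    fog     7   Jun           10
2    fog     9   Jun           12
3  cloud     8   Dec           11
4    fog    30   Jul           33
5  cloud    24   Aug           27
6    fog    26   Apr           29
7    fog    12   Jul           15
8    fog    17   Jun           20
drop duplicate cond (keep=last):
    cond  days month  days_plus_3
5  cloud    24   Aug           27
8    fog    17   Jun           20
add column days_minus_days_plus_3 = t['days'] - t['days_plus_3']:
    cond  days month  days_plus_3  days_minus_days_plus_3
5  cloud    24   Aug           27                      -3
8    fog    17   Jun           20                      -3
Reading off the max of column 'days_minus_days_plus_3', we get -3.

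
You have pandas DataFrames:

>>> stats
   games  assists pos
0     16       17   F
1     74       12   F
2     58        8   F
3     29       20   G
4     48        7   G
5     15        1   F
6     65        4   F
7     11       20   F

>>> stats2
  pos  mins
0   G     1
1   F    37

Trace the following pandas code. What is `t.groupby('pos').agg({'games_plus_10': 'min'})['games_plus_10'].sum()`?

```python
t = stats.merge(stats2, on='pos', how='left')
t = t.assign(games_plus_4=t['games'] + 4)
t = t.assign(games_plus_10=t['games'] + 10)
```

60

merge on 'pos' (how='left') → 8 rows:
   games  assists pos  mins
0     16       17   F    37
1     74       12   F    37
2     58        8   F    37
3     29       20   G     1
4     48        7   G     1
5     15        1   F    37
6     65        4   F    37
7     11       20   F    37
add column games_plus_4 = t['games'] + 4:
   games  assists pos  mins  games_plus_4
0     16       17   F    37            20
1     74       12   F    37            78
2     58        8   F    37            62
3     29       20   G     1            33
4     48        7   G     1            52
5     15        1   F    37            19
6     65        4   F    37            69
7     11       20   F    37            15
add column games_plus_10 = t['games'] + 10:
   games  assists pos  mins  games_plus_4  games_plus_10
0     16       17   F    37            20             26
1     74       12   F    37            78             84
2     58        8   F    37            62             68
3     29       20   G     1            33             39
4     48        7   G     1            52             58
5     15        1   F    37            19             25
6     65        4   F    37            69             75
7     11       20   F    37            15             21
group by pos, min of games_plus_10:
     games_plus_10
pos               
F               21
G               39
Reading off the sum of column 'games_plus_10', we get 60.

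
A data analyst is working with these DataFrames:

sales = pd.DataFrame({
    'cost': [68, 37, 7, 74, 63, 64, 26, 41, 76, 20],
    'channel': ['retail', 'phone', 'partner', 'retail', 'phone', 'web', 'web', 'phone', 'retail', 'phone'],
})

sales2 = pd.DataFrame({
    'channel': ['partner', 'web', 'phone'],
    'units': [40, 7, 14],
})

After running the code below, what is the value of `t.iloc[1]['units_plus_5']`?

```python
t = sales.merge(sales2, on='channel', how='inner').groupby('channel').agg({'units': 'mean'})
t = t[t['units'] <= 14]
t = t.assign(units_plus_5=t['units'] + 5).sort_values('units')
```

19.0

merge on 'channel' (how='inner') → 7 rows:
   cost  channel  units
0    37    phone     14
1     7  partner     40
2    63    phone     14
3    64      web      7
4    26      web      7
5    41    phone     14
6    20    phone     14
group by channel, mean of units:
         units
channel       
partner   40.0
phone     14.0
web        7.0
filter rows where units <= 14:
         units
channel       
phone     14.0
web        7.0
add column units_plus_5 = t['units'] + 5:
         units  units_plus_5
channel                     
phone     14.0          19.0
web        7.0          12.0
sort by units:
         units  units_plus_5
channel                     
web        7.0          12.0
phone     14.0          19.0
Finally, value at position 1, column 'units_plus_5' = 19.0.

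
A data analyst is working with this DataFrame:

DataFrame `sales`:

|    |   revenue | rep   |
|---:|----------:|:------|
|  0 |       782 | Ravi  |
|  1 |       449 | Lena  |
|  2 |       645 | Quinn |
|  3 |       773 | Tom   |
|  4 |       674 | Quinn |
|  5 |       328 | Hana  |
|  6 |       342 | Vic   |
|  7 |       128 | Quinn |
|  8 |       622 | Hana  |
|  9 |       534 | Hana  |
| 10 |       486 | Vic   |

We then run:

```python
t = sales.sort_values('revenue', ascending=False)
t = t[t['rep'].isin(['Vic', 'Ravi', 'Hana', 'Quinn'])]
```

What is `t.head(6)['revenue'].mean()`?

sort by revenue descending:
    revenue    rep
0       782   Ravi
3       773    Tom
4       674  Quinn
2       645  Quinn
8       622   Hana
9       534   Hana
10      486    Vic
1       449   Lena
6       342    Vic
5       328   Hana
7       128  Quinn
filter rows where rep in ['Vic', 'Ravi', 'Hana', 'Quinn']:
    revenue    rep
0       782   Ravi
4       674  Quinn
2       645  Quinn
8       622   Hana
9       534   Hana
10      486    Vic
6       342    Vic
5       328   Hana
7       128  Quinn
take first 6 rows:
    revenue    rep
0       782   Ravi
4       674  Quinn
2       645  Quinn
8       622   Hana
9       534   Hana
10      486    Vic
So mean() = 623.833333333.

623.833333333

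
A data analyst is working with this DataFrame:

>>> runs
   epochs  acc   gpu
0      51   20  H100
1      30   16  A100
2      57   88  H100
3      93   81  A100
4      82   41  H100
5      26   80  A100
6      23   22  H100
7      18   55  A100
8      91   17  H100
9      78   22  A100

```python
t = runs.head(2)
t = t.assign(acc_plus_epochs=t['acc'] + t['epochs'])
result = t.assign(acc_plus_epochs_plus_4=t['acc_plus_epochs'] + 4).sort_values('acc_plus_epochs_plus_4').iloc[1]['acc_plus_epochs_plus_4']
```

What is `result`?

75

take first 2 rows:
   epochs  acc   gpu
0      51   20  H100
1      30   16  A100
add column acc_plus_epochs = t['acc'] + t['epochs']:
   epochs  acc   gpu  acc_plus_epochs
0      51   20  H100               71
1      30   16  A100               46
add column acc_plus_epochs_plus_4 = t['acc_plus_epochs'] + 4:
   epochs  acc   gpu  acc_plus_epochs  acc_plus_epochs_plus_4
0      51   20  H100               71                      75
1      30   16  A100               46                      50
sort by acc_plus_epochs_plus_4:
   epochs  acc   gpu  acc_plus_epochs  acc_plus_epochs_plus_4
1      30   16  A100               46                      50
0      51   20  H100               71                      75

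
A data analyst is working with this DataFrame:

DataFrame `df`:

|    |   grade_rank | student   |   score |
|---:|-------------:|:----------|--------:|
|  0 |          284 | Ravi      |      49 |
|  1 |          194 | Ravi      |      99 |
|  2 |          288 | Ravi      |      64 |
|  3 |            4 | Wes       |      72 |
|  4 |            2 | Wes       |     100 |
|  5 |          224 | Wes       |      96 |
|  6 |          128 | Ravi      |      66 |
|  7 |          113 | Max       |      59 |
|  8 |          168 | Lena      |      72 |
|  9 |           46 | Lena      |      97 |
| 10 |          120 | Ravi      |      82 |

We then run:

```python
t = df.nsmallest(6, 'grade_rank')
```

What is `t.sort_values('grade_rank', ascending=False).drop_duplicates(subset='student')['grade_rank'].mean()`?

72.75

take 6 rows with smallest grade_rank:
    grade_rank student  score
4            2     Wes    100
3            4     Wes     72
9           46    Lena     97
7          113     Max     59
10         120    Ravi     82
6          128    Ravi     66
sort by grade_rank descending:
    grade_rank student  score
6          128    Ravi     66
10         120    Ravi     82
7          113     Max     59
9           46    Lena     97
3            4     Wes     72
4            2     Wes    100
drop duplicate student (keep=first):
   grade_rank student  score
6         128    Ravi     66
7         113     Max     59
9          46    Lena     97
3           4     Wes     72
Then the mean of column 'grade_rank': 72.75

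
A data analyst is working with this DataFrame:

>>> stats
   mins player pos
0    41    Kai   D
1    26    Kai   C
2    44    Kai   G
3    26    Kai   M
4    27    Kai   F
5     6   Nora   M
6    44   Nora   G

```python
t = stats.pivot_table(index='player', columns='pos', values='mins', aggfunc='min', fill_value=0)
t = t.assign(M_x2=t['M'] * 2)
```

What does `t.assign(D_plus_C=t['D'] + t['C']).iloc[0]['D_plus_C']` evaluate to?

pivot: rows=player, cols=pos, min(mins):
pos      C   D   F   G   M
player                    
Kai     26  41  27  44  26
Nora     0   0   0  44   6
add column M_x2 = t['M'] * 2:
pos      C   D   F   G   M  M_x2
player                          
Kai     26  41  27  44  26    52
Nora     0   0   0  44   6    12
add column D_plus_C = t['D'] + t['C']:
pos      C   D   F   G   M  M_x2  D_plus_C
player                                    
Kai     26  41  27  44  26    52        67
Nora     0   0   0  44   6    12         0
Taking the value at position 0, column 'D_plus_C' gives 67.

67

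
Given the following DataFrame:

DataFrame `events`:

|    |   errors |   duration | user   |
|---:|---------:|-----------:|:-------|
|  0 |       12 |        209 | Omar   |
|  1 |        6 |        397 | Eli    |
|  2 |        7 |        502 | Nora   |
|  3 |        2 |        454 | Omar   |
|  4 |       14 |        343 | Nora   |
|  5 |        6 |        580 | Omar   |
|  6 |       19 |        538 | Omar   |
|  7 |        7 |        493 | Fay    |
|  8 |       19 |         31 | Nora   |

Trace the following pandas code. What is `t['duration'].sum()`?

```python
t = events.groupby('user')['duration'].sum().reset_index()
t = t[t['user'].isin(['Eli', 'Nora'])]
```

group by user, sum of duration:
user
Eli      397
Fay      493
Nora     876
Omar    1781
Name: duration, dtype: int64
reset_index():
   user  duration
0   Eli       397
1   Fay       493
2  Nora       876
3  Omar      1781
filter rows where user in ['Eli', 'Nora']:
   user  duration
0   Eli       397
2  Nora       876
Hence 1273.

1273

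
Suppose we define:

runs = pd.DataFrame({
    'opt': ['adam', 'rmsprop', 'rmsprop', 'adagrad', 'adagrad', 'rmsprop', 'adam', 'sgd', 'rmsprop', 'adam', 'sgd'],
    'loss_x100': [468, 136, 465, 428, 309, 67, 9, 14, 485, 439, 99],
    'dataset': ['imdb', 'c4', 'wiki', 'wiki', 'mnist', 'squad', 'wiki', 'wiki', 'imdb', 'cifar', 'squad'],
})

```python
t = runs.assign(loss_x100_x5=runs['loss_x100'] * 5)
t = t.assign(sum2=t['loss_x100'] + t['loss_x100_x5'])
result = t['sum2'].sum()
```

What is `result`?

17514

add column loss_x100_x5 = runs['loss_x100'] * 5:
        opt  loss_x100 dataset  loss_x100_x5
0      adam        468    imdb          2340
1   rmsprop        136      c4           680
2   rmsprop        465    wiki          2325
3   adagrad        428    wiki          2140
4   adagrad        309   mnist          1545
5   rmsprop         67   squad           335
6      adam          9    wiki            45
7       sgd         14    wiki            70
8   rmsprop        485    imdb          2425
9      adam        439   cifar          2195
10      sgd         99   squad           495
add column sum2 = t['loss_x100'] + t['loss_x100_x5']:
        opt  loss_x100 dataset  loss_x100_x5  sum2
0      adam        468    imdb          2340  2808
1   rmsprop        136      c4           680   816
2   rmsprop        465    wiki          2325  2790
3   adagrad        428    wiki          2140  2568
4   adagrad        309   mnist          1545  1854
5   rmsprop         67   squad           335   402
6      adam          9    wiki            45    54
7       sgd         14    wiki            70    84
8   rmsprop        485    imdb          2425  2910
9      adam        439   cifar          2195  2634
10      sgd         99   squad           495   594
The sum of column 'sum2' is 17514.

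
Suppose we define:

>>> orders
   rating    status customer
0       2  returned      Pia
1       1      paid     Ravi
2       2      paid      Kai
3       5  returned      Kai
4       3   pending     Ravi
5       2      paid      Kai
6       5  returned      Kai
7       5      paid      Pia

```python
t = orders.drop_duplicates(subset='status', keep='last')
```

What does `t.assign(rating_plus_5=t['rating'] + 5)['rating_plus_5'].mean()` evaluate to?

drop duplicate status (keep=last):
   rating    status customer
4       3   pending     Ravi
6       5  returned      Kai
7       5      paid      Pia
add column rating_plus_5 = t['rating'] + 5:
   rating    status customer  rating_plus_5
4       3   pending     Ravi              8
6       5  returned      Kai             10
7       5      paid      Pia             10
The mean of column 'rating_plus_5' is 9.33333333333.

9.33333333333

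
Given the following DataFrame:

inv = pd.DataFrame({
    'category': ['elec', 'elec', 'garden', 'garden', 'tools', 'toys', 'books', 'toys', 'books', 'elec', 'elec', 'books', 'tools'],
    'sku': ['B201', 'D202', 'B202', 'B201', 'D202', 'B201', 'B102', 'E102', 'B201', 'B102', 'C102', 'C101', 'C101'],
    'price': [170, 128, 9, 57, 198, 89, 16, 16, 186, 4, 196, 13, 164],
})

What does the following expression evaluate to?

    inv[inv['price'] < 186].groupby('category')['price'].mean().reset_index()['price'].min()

14.5

filter rows where price < 186:
   category   sku  price
0      elec  B201    170
1      elec  D202    128
2    garden  B202      9
3    garden  B201     57
5      toys  B201     89
6     books  B102     16
7      toys  E102     16
9      elec  B102      4
11    books  C101     13
12    tools  C101    164
group by category, mean of price:
category
books      14.500000
elec      100.666667
garden     33.000000
tools     164.000000
toys       52.500000
Name: price, dtype: float64
reset_index():
  category       price
0    books   14.500000
1     elec  100.666667
2   garden   33.000000
3    tools  164.000000
4     toys   52.500000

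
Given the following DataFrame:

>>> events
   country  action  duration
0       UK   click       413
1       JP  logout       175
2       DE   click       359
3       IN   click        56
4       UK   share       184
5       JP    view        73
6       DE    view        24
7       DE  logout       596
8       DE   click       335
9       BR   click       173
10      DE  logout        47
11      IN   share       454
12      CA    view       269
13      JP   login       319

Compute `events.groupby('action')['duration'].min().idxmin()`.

view

group by action, min of duration:
action
click      56
login     319
logout     47
share     184
view       24
Name: duration, dtype: int64
The label with the smallest value is view.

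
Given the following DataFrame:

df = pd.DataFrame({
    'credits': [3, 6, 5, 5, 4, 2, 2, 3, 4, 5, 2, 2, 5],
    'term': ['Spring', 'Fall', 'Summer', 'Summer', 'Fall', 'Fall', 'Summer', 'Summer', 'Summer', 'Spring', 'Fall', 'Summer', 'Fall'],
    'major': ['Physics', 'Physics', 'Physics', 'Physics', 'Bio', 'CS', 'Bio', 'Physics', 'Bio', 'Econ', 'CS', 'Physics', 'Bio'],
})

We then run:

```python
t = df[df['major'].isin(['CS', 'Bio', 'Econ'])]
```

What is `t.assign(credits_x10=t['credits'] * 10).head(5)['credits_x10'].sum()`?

filter rows where major in ['CS', 'Bio', 'Econ']:
    credits    term major
4         4    Fall   Bio
5         2    Fall    CS
6         2  Summer   Bio
8         4  Summer   Bio
9         5  Spring  Econ
10        2    Fall    CS
12        5    Fall   Bio
add column credits_x10 = t['credits'] * 10:
    credits    term major  credits_x10
4         4    Fall   Bio           40
5         2    Fall    CS           20
6         2  Summer   Bio           20
8         4  Summer   Bio           40
9         5  Spring  Econ           50
10        2    Fall    CS           20
12        5    Fall   Bio           50
take first 5 rows:
   credits    term major  credits_x10
4        4    Fall   Bio           40
5        2    Fall    CS           20
6        2  Summer   Bio           20
8        4  Summer   Bio           40
9        5  Spring  Econ           50
Hence 170.

170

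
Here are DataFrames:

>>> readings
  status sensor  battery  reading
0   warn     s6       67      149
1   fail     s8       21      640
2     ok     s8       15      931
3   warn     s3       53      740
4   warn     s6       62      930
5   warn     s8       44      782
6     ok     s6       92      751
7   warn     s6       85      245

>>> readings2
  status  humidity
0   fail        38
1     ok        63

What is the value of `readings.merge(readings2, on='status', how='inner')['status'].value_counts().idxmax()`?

ok

merge on 'status' (how='inner') → 3 rows:
  status sensor  battery  reading  humidity
0   fail     s8       21      640        38
1     ok     s8       15      931        63
2     ok     s6       92      751        63
value_counts of status:
status
ok      2
fail    1
Name: count, dtype: int64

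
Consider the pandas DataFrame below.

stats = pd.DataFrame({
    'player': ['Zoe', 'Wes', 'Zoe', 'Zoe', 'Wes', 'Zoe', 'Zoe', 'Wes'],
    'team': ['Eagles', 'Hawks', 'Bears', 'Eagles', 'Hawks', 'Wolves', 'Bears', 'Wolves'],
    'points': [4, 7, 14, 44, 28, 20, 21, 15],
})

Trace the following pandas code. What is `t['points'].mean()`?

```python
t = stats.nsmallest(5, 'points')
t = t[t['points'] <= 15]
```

take 5 rows with smallest points:
  player    team  points
0    Zoe  Eagles       4
1    Wes   Hawks       7
2    Zoe   Bears      14
7    Wes  Wolves      15
5    Zoe  Wolves      20
filter rows where points <= 15:
  player    team  points
0    Zoe  Eagles       4
1    Wes   Hawks       7
2    Zoe   Bears      14
7    Wes  Wolves      15

10.0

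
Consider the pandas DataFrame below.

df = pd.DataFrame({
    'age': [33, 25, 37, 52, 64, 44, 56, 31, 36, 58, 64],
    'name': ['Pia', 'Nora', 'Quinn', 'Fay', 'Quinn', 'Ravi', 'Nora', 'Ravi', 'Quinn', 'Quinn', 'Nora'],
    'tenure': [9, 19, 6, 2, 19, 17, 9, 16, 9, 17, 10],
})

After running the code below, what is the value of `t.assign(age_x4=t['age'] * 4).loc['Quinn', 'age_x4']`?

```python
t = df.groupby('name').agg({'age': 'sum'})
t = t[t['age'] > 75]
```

780

group by name, sum of age:
       age
name      
Fay     52
Nora   145
Pia     33
Quinn  195
Ravi    75
filter rows where age > 75:
       age
name      
Nora   145
Quinn  195
add column age_x4 = t['age'] * 4:
       age  age_x4
name              
Nora   145     580
Quinn  195     780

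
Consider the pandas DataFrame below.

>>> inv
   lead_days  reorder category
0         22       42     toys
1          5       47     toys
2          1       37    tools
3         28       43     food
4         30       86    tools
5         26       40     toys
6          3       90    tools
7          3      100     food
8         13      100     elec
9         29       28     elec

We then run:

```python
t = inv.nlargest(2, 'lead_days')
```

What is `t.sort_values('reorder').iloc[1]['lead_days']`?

30

take 2 rows with largest lead_days:
   lead_days  reorder category
4         30       86    tools
9         29       28     elec
sort by reorder:
   lead_days  reorder category
9         29       28     elec
4         30       86    tools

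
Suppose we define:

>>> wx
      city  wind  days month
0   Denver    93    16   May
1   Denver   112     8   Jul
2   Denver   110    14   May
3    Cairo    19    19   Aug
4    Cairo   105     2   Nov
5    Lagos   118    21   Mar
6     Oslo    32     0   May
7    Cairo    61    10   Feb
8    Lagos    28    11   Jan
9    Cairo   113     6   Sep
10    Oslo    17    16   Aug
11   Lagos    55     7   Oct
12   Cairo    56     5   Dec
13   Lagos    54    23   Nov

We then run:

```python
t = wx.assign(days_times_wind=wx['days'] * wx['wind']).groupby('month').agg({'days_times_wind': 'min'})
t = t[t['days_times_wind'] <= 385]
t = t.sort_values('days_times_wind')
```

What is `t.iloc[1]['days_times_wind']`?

210

add column days_times_wind = wx['days'] * wx['wind']:
      city  wind  days month  days_times_wind
0   Denver    93    16   May             1488
1   Denver   112     8   Jul              896
2   Denver   110    14   May             1540
3    Cairo    19    19   Aug              361
4    Cairo   105     2   Nov              210
5    Lagos   118    21   Mar             2478
6     Oslo    32     0   May                0
7    Cairo    61    10   Feb              610
8    Lagos    28    11   Jan              308
9    Cairo   113     6   Sep              678
10    Oslo    17    16   Aug              272
11   Lagos    55     7   Oct              385
12   Cairo    56     5   Dec              280
13   Lagos    54    23   Nov             1242
group by month, min of days_times_wind:
       days_times_wind
month                 
Aug                272
Dec                280
Feb                610
Jan                308
Jul                896
Mar               2478
May                  0
Nov                210
Oct                385
Sep                678
filter rows where days_times_wind <= 385:
       days_times_wind
month                 
Aug                272
Dec                280
Jan                308
May                  0
Nov                210
Oct                385
sort by days_times_wind:
       days_times_wind
month                 
May                  0
Nov                210
Aug                272
Dec                280
Jan                308
Oct                385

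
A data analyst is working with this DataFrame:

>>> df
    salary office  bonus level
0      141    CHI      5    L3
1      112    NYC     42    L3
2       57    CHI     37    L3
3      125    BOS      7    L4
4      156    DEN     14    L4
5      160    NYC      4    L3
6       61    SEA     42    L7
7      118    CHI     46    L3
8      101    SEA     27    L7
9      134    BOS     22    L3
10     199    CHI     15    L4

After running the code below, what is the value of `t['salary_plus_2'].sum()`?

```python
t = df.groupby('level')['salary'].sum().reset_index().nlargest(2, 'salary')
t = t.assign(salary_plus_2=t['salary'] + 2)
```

group by level, sum of salary:
level
L3    722
L4    480
L7    162
Name: salary, dtype: int64
reset_index():
  level  salary
0    L3     722
1    L4     480
2    L7     162
take 2 rows with largest salary:
  level  salary
0    L3     722
1    L4     480
add column salary_plus_2 = t['salary'] + 2:
  level  salary  salary_plus_2
0    L3     722            724
1    L4     480            482

1206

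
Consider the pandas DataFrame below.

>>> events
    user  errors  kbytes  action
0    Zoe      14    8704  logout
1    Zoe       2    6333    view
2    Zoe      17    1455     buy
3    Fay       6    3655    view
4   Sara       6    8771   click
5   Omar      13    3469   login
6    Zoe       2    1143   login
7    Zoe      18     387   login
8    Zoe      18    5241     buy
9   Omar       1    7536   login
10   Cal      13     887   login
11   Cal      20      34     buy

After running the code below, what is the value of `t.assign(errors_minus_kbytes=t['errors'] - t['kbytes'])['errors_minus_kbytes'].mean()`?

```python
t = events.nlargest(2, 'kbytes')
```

take 2 rows with largest kbytes:
   user  errors  kbytes  action
4  Sara       6    8771   click
0   Zoe      14    8704  logout
add column errors_minus_kbytes = t['errors'] - t['kbytes']:
   user  errors  kbytes  action  errors_minus_kbytes
4  Sara       6    8771   click                -8765
0   Zoe      14    8704  logout                -8690
So mean() = -8727.5.

-8727.5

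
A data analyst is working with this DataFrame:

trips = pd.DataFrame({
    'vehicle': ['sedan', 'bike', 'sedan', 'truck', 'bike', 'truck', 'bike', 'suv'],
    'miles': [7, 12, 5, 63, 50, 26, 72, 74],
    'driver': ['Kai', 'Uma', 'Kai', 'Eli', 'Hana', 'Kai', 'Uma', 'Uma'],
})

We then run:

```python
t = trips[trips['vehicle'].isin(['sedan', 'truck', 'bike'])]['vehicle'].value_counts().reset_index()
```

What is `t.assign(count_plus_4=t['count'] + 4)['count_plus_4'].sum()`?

19

filter rows where vehicle in ['sedan', 'truck', 'bike']:
  vehicle  miles driver
0   sedan      7    Kai
1    bike     12    Uma
2   sedan      5    Kai
3   truck     63    Eli
4    bike     50   Hana
5   truck     26    Kai
6    bike     72    Uma
value_counts of vehicle:
vehicle
bike     3
sedan    2
truck    2
Name: count, dtype: int64
reset_index():
  vehicle  count
0    bike      3
1   sedan      2
2   truck      2
add column count_plus_4 = t['count'] + 4:
  vehicle  count  count_plus_4
0    bike      3             7
1   sedan      2             6
2   truck      2             6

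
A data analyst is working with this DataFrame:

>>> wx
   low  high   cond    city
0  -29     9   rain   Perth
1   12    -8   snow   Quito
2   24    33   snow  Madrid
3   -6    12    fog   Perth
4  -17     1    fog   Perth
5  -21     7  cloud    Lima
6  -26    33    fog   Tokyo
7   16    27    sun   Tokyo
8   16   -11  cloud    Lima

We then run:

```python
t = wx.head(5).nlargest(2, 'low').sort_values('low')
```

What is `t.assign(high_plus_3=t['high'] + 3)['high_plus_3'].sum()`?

31

take first 5 rows:
   low  high  cond    city
0  -29     9  rain   Perth
1   12    -8  snow   Quito
2   24    33  snow  Madrid
3   -6    12   fog   Perth
4  -17     1   fog   Perth
take 2 rows with largest low:
   low  high  cond    city
2   24    33  snow  Madrid
1   12    -8  snow   Quito
sort by low:
   low  high  cond    city
1   12    -8  snow   Quito
2   24    33  snow  Madrid
add column high_plus_3 = t['high'] + 3:
   low  high  cond    city  high_plus_3
1   12    -8  snow   Quito           -5
2   24    33  snow  Madrid           36
So sum() = 31.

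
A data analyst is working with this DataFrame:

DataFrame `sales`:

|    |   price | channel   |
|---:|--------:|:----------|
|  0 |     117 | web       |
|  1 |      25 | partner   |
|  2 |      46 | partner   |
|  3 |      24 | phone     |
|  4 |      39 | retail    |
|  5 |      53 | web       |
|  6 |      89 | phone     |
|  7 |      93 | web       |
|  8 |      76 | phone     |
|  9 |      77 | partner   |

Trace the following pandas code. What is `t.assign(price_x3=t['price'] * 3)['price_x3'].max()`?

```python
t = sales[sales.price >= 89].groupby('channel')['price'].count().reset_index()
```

filter rows where price >= 89:
   price channel
0    117     web
6     89   phone
7     93     web
group by channel, count of price:
channel
phone    1
web      2
Name: price, dtype: int64
reset_index():
  channel  price
0   phone      1
1     web      2
add column price_x3 = t['price'] * 3:
  channel  price  price_x3
0   phone      1         3
1     web      2         6
So max() = 6.

6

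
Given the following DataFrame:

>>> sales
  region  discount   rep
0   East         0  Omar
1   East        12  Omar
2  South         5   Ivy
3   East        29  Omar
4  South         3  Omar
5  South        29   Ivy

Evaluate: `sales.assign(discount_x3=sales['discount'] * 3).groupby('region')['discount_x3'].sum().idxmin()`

South

add column discount_x3 = sales['discount'] * 3:
  region  discount   rep  discount_x3
0   East         0  Omar            0
1   East        12  Omar           36
2  South         5   Ivy           15
3   East        29  Omar           87
4  South         3  Omar            9
5  South        29   Ivy           87
group by region, sum of discount_x3:
region
East     123
South    111
Name: discount_x3, dtype: int64
Taking the label with the smallest value gives South.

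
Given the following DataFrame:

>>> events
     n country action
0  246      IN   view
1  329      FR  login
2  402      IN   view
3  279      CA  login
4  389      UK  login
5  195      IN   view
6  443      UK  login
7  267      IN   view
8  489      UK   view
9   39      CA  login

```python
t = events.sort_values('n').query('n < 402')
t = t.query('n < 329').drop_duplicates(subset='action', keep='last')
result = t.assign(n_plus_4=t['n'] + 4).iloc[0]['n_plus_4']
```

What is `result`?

sort by n:
     n country action
9   39      CA  login
5  195      IN   view
0  246      IN   view
7  267      IN   view
3  279      CA  login
1  329      FR  login
4  389      UK  login
2  402      IN   view
6  443      UK  login
8  489      UK   view
filter rows where n < 402:
     n country action
9   39      CA  login
5  195      IN   view
0  246      IN   view
7  267      IN   view
3  279      CA  login
1  329      FR  login
4  389      UK  login
filter rows where n < 329:
     n country action
9   39      CA  login
5  195      IN   view
0  246      IN   view
7  267      IN   view
3  279      CA  login
drop duplicate action (keep=last):
     n country action
7  267      IN   view
3  279      CA  login
add column n_plus_4 = t['n'] + 4:
     n country action  n_plus_4
7  267      IN   view       271
3  279      CA  login       283

271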